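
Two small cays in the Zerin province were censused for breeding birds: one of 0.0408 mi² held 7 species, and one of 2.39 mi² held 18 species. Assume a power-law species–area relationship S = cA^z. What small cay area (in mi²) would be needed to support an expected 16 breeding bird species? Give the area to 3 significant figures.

z = ln(18/7) / ln(2.39/0.0408) = 0.9445 / 4.0704 = 0.2320
c = 7 / 0.0408^0.2320 = 7 / 0.476 = 14.71
A = (16/14.71)^(1/0.2320) ⇒ ln A = ln(1.088)/0.2320 = 0.3637
A = e^0.3637 ≈ 1.439 mi²

1.44 mi²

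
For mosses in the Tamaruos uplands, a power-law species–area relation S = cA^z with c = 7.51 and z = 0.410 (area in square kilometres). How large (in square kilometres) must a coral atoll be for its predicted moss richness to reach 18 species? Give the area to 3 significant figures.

8.43 square kilometres

18 = 7.51 × A^0.41  ⇒  A^0.41 = 18/7.51 = 2.397
ln A = ln(2.397) / 0.41 = 0.8741 / 0.41 = 2.1320
A = e^2.1320 ≈ 8.432 square kilometres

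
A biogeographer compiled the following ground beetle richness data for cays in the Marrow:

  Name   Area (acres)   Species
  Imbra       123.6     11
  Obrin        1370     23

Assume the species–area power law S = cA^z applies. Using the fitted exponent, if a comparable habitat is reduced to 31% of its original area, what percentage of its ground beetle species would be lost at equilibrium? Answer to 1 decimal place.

z = ln(23/11) / ln(1370/123.6) = 0.7376 / 2.4055 = 0.3066
S_new/S_old = (A_new/A_old)^z = 0.31^0.3066 = exp(0.3066 × -1.1712) = 0.6983
Fraction lost = 1 − 0.6983 = 0.3017

30.2%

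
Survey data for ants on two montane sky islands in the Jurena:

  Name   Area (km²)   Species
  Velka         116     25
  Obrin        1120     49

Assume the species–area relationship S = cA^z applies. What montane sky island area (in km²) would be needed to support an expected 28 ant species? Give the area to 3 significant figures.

z = ln(49/25) / ln(1120/116) = 0.6729 / 2.2675 = 0.2968
c = 25 / 116^0.2968 = 25 / 4.099 = 6.099
A = (28/6.099)^(1/0.2968) ⇒ ln A = ln(4.591)/0.2968 = 5.1355
A = e^5.1355 ≈ 169.9 km²

170 km²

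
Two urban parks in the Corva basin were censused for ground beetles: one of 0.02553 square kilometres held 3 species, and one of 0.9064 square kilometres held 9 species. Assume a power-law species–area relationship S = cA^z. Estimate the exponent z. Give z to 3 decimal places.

0.308

Taking logs: ln S = ln c + z ln A, so z = (ln S₂ − ln S₁)/(ln A₂ − ln A₁).
z = ln(9/3) / ln(0.9064/0.02553) = ln(3) / ln(35.5) = 1.0986 / 3.5696 = 0.3078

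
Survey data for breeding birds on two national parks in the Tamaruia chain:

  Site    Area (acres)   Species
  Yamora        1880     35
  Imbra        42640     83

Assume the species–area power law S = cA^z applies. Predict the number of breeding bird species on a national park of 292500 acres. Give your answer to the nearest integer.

z = ln(83/35) / ln(42640/1880) = 0.8635 / 3.1215 = 0.2766
c = 35 / 1880^0.2766 = 35 / 8.049 = 4.349
S₃ = 4.349 × 292500^0.2766 = 4.349 × 32.51 ≈ 141.4

141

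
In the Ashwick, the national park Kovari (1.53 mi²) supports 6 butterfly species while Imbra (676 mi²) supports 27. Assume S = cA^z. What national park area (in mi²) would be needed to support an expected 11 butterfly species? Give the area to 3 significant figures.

17.8 mi²

z = ln(27/6) / ln(676/1.53) = 1.5041 / 6.0909 = 0.2469
c = 6 / 1.53^0.2469 = 6 / 1.111 = 5.402
A = (11/5.402)^(1/0.2469) ⇒ ln A = ln(2.036)/0.2469 = 2.8799
A = e^2.8799 ≈ 17.81 mi²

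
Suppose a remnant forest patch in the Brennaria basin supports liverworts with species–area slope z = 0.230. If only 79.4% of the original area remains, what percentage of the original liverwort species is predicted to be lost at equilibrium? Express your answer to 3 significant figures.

5.17%

S_new/S_old = (A_new/A_old)^z = 0.794^0.23
= exp(0.23 × ln 0.794) = exp(0.23 × -0.2307) = exp(-0.0531) ≈ 0.9483
Fraction lost = 1 − 0.9483 = 0.05167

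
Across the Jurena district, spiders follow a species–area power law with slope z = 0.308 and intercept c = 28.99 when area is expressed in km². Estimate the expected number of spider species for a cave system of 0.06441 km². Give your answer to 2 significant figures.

12

S = 28.99 × 0.06441^0.308
ln S = ln 28.99 + 0.308 × ln 0.06441 = 3.3670 + 0.308 × -2.7425 = 2.5223
S = e^2.5223 ≈ 12.46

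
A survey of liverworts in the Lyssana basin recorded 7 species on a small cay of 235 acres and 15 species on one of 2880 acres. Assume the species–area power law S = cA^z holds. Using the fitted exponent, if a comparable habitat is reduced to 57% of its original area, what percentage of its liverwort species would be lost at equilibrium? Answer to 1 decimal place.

15.7%

z = ln(15/7) / ln(2880/235) = 0.7621 / 2.5060 = 0.3041
S_new/S_old = (A_new/A_old)^z = 0.57^0.3041 = exp(0.3041 × -0.5621) = 0.8429
Fraction lost = 1 − 0.8429 = 0.1571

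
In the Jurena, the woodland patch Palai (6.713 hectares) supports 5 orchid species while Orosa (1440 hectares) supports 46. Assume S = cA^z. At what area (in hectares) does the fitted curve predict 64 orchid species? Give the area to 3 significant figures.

z = ln(46/5) / ln(1440/6.713) = 2.2192 / 5.3684 = 0.4134
c = 5 / 6.713^0.4134 = 5 / 2.197 = 2.276
A = (64/2.276)^(1/0.4134) ⇒ ln A = ln(28.12)/0.4134 = 8.0713
A = e^8.0713 ≈ 3201 hectares

3200 hectares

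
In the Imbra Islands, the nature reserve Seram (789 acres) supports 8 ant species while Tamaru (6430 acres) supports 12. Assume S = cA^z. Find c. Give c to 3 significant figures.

z = ln(S₂/S₁) / ln(A₂/A₁) = ln(12/8) / ln(6430/789) = 0.4055 / 2.0980 = 0.1933
c = S₁ / A₁^z = 8 / 789^0.1933 = 8 / 3.63 = 2.204

2.20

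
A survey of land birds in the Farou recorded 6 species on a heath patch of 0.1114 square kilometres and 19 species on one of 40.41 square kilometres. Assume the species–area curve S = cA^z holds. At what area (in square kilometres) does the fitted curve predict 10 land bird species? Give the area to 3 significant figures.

z = ln(19/6) / ln(40.41/0.1114) = 1.1527 / 5.8937 = 0.1956
c = 6 / 0.1114^0.1956 = 6 / 0.651 = 9.216
A = (10/9.216)^(1/0.1956) ⇒ ln A = ln(1.085)/0.1956 = 0.4172
A = e^0.4172 ≈ 1.518 square kilometres

1.52 square kilometres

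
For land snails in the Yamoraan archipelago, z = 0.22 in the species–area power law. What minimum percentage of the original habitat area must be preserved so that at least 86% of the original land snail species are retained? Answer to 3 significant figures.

50.4%

Need (A_new/A_old)^0.22 = 0.86, so A_new/A_old = 0.86^(1/0.22) = 0.86^4.545
ln(A_new/A_old) = ln 0.86 / 0.22 = -0.1508 / 0.22 = -0.6856
A_new/A_old = e^-0.6856 ≈ 0.5038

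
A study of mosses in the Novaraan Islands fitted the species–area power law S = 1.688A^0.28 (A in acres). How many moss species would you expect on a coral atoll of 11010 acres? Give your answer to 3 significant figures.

22.9

S = 1.688 × 11010^0.28 = 1.688 × 13.54 ≈ 22.86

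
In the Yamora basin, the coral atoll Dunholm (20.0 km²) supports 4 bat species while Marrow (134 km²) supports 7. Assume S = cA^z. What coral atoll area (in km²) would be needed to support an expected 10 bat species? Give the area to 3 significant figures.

450 km²

z = ln(7/4) / ln(134/20) = 0.5596 / 1.9021 = 0.2942
c = 4 / 20^0.2942 = 4 / 2.414 = 1.657
A = (10/1.657)^(1/0.2942) ⇒ ln A = ln(6.036)/0.2942 = 6.1102
A = e^6.1102 ≈ 450.4 km²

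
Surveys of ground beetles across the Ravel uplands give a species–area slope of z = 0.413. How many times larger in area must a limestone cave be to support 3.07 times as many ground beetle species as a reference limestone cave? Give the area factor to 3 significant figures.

(A₂/A₁)^0.413 = 3.07, so A₂/A₁ = 3.07^(1/0.413) = 3.07^2.421
ln(A₂/A₁) = ln 3.07 / 0.413 = 1.1217 / 0.413 = 2.7159
A₂/A₁ = e^2.7159 ≈ 15.12

15.1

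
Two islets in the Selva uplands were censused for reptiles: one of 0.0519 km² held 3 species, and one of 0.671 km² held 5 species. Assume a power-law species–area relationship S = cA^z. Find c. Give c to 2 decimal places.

5.41

z = ln(S₂/S₁) / ln(A₂/A₁) = ln(5/3) / ln(0.671/0.0519) = 0.5108 / 2.5595 = 0.1996
c = S₁ / A₁^z = 3 / 0.0519^0.1996 = 3 / 0.5541 = 5.414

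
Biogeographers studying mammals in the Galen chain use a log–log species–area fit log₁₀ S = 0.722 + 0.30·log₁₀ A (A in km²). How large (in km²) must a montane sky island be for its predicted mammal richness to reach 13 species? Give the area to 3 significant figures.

20.3 km²

13 = 5.272 × A^0.3  ⇒  A^0.3 = 13/5.272 = 2.466
ln A = ln(2.466) / 0.3 = 0.9025 / 0.3 = 3.0083
A = e^3.0083 ≈ 20.25 km²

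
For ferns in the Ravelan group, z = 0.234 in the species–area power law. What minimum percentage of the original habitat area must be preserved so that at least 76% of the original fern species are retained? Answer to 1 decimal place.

Need (A_new/A_old)^0.234 = 0.76, so A_new/A_old = 0.76^(1/0.234) = 0.76^4.274
ln(A_new/A_old) = ln 0.76 / 0.234 = -0.2744 / 0.234 = -1.1728
A_new/A_old = e^-1.1728 ≈ 0.3095

30.9%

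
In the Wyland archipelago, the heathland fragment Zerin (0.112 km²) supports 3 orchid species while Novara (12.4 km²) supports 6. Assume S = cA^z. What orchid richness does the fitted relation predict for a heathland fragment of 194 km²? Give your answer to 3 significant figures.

z = ln(6/3) / ln(12.4/0.112) = 0.6931 / 4.7070 = 0.1473
c = 3 / 0.112^0.1473 = 3 / 0.7244 = 4.141
S₃ = 4.141 × 194^0.1473 = 4.141 × 2.172 ≈ 8.996

9.00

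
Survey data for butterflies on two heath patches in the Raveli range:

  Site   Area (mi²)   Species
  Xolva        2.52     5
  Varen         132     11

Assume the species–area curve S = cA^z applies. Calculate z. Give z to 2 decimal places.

0.20

Taking logs: ln S = ln c + z ln A, so z = (ln S₂ − ln S₁)/(ln A₂ − ln A₁).
z = ln(11/5) / ln(132/2.52) = ln(2.2) / ln(52.38) = 0.7885 / 3.9585 = 0.1992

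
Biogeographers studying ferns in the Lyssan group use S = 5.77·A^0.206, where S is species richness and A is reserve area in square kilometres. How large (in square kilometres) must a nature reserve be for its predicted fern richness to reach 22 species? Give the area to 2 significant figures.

660 square kilometres

22 = 5.77 × A^0.206  ⇒  A^0.206 = 22/5.77 = 3.813
ln A = ln(3.813) / 0.206 = 1.3384 / 0.206 = 6.4969
A = e^6.4969 ≈ 663.1 square kilometres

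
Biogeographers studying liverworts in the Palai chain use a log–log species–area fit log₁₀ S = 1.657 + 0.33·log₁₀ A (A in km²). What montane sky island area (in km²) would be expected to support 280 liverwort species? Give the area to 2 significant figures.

250 km²

280 = 45.39 × A^0.33  ⇒  A^0.33 = 280/45.39 = 6.168
ln A = ln(6.168) / 0.33 = 1.8194 / 0.33 = 5.5134
A = e^5.5134 ≈ 248 km²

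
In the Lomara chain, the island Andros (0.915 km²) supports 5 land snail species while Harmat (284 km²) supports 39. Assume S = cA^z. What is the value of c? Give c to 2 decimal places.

5.16

z = ln(S₂/S₁) / ln(A₂/A₁) = ln(39/5) / ln(284/0.915) = 2.0541 / 5.7378 = 0.3580
c = S₁ / A₁^z = 5 / 0.915^0.3580 = 5 / 0.9687 = 5.162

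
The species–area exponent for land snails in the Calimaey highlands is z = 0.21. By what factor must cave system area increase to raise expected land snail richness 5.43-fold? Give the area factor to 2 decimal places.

3155.34

(A₂/A₁)^0.21 = 5.43, so A₂/A₁ = 5.43^(1/0.21) = 5.43^4.762
ln(A₂/A₁) = ln 5.43 / 0.21 = 1.6919 / 0.21 = 8.0569
A₂/A₁ = e^8.0569 ≈ 3155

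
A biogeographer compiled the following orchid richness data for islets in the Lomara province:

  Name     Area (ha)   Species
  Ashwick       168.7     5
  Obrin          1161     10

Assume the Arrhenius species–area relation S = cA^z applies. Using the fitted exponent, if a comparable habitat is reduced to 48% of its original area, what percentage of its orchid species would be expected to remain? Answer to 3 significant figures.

z = ln(10/5) / ln(1161/168.7) = 0.6931 / 1.9289 = 0.3593
S_new/S_old = (A_new/A_old)^z = 0.48^0.3593 = exp(0.3593 × -0.7340) = 0.7682

76.8%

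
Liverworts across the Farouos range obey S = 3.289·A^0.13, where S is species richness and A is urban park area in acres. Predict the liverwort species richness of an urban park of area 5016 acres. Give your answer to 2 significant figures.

S = 3.289 × 5016^0.13
ln S = ln 3.289 + 0.13 × ln 5016 = 1.1906 + 0.13 × 8.5204 = 2.2982
S = e^2.2982 ≈ 9.957

10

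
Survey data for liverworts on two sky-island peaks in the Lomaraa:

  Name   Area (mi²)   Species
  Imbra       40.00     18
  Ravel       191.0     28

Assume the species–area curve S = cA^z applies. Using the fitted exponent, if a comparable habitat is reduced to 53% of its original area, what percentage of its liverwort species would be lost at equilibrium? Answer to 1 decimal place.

z = ln(28/18) / ln(191/40) = 0.4418 / 1.5634 = 0.2826
S_new/S_old = (A_new/A_old)^z = 0.53^0.2826 = exp(0.2826 × -0.6349) = 0.8358
Fraction lost = 1 − 0.8358 = 0.1642

16.4%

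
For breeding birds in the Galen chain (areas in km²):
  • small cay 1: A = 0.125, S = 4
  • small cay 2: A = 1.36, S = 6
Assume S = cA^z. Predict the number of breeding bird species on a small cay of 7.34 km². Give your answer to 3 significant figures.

7.99

z = ln(6/4) / ln(1.36/0.125) = 0.4055 / 2.3869 = 0.1699
c = 4 / 0.125^0.1699 = 4 / 0.7024 = 5.695
S₃ = 5.695 × 7.34^0.1699 = 5.695 × 1.403 ≈ 7.99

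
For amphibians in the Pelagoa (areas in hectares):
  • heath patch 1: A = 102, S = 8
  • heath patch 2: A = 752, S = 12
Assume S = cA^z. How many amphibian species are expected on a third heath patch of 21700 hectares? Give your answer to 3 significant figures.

23.7

z = ln(12/8) / ln(752/102) = 0.4055 / 1.9978 = 0.2030
c = 8 / 102^0.2030 = 8 / 2.557 = 3.129
S₃ = 3.129 × 21700^0.2030 = 3.129 × 7.588 ≈ 23.74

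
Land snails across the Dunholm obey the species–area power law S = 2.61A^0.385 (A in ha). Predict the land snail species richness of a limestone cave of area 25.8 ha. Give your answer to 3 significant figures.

S = 2.61 × 25.8^0.385
ln S = ln 2.61 + 0.385 × ln 25.8 = 0.9594 + 0.385 × 3.2504 = 2.2107
S = e^2.2107 ≈ 9.123

9.12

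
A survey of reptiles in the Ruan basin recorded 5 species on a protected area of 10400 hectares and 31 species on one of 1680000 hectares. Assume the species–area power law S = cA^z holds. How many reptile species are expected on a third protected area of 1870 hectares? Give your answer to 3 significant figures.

z = ln(31/5) / ln(1680000/10400) = 1.8245 / 5.0847 = 0.3588
c = 5 / 10400^0.3588 = 5 / 27.63 = 0.1809
S₃ = 0.1809 × 1870^0.3588 = 0.1809 × 14.93 ≈ 2.701

2.70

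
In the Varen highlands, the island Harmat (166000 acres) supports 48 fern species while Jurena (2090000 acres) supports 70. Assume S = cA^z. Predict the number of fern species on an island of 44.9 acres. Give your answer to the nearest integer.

14

z = ln(70/48) / ln(2090000/166000) = 0.3773 / 2.5329 = 0.1490
c = 48 / 166000^0.1490 = 48 / 5.992 = 8.011
S₃ = 8.011 × 44.9^0.1490 = 8.011 × 1.762 ≈ 14.12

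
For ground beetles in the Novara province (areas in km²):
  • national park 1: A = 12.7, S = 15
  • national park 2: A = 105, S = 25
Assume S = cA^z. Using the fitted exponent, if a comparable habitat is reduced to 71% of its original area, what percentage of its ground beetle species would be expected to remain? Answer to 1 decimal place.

z = ln(25/15) / ln(105/12.7) = 0.5108 / 2.1124 = 0.2418
S_new/S_old = (A_new/A_old)^z = 0.71^0.2418 = exp(0.2418 × -0.3425) = 0.9205

92.1%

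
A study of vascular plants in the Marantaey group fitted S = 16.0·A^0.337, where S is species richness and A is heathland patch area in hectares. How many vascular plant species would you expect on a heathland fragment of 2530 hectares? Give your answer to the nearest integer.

224 species

S = 16 × 2530^0.337
ln S = ln 16 + 0.337 × ln 2530 = 2.7726 + 0.337 × 7.8360 = 5.4133
S = e^5.4133 ≈ 224.4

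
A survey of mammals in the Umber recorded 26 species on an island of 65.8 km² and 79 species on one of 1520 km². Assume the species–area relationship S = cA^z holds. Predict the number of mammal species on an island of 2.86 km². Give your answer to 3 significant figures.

8.57

z = ln(79/26) / ln(1520/65.8) = 1.1114 / 3.1398 = 0.3540
c = 26 / 65.8^0.3540 = 26 / 4.401 = 5.908
S₃ = 5.908 × 2.86^0.3540 = 5.908 × 1.451 ≈ 8.569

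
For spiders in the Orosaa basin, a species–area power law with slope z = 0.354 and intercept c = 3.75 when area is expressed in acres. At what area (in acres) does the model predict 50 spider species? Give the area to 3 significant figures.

50 = 3.75 × A^0.354  ⇒  A^0.354 = 50/3.75 = 13.33
ln A = ln(13.33) / 0.354 = 2.5903 / 0.354 = 7.3171
A = e^7.3171 ≈ 1506 acres

1510 acres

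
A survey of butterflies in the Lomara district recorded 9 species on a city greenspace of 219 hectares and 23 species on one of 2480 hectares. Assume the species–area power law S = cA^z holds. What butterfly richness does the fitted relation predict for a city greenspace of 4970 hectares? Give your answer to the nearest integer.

30

z = ln(23/9) / ln(2480/219) = 0.9383 / 2.4269 = 0.3866
c = 9 / 219^0.3866 = 9 / 8.032 = 1.121
S₃ = 1.121 × 4970^0.3866 = 1.121 × 26.86 ≈ 30.09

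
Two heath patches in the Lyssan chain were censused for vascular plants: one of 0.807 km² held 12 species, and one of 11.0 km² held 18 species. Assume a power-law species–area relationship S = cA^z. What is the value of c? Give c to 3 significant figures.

12.4

z = ln(S₂/S₁) / ln(A₂/A₁) = ln(18/12) / ln(11/0.807) = 0.4055 / 2.6123 = 0.1552
c = S₁ / A₁^z = 12 / 0.807^0.1552 = 12 / 0.9673 = 12.41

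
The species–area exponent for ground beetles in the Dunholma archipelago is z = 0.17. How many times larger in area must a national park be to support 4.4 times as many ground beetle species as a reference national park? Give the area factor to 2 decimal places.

(A₂/A₁)^0.17 = 4.4, so A₂/A₁ = 4.4^(1/0.17) = 4.4^5.882
ln(A₂/A₁) = ln 4.4 / 0.17 = 1.4816 / 0.17 = 8.7153
A₂/A₁ = e^8.7153 ≈ 6096

6095.59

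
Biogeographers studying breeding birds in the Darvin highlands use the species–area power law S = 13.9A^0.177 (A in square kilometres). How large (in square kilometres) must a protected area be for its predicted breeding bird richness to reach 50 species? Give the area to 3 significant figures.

1380 square kilometres

50 = 13.9 × A^0.177  ⇒  A^0.177 = 50/13.9 = 3.597
ln A = ln(3.597) / 0.177 = 1.2801 / 0.177 = 7.2324
A = e^7.2324 ≈ 1384 square kilometres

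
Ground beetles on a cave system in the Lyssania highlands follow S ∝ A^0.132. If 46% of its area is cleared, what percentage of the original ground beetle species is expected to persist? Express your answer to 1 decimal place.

92.2%

S_new/S_old = (A_new/A_old)^z = 0.54^0.132
= exp(0.132 × ln 0.54) = exp(0.132 × -0.6162) = exp(-0.0813) ≈ 0.9219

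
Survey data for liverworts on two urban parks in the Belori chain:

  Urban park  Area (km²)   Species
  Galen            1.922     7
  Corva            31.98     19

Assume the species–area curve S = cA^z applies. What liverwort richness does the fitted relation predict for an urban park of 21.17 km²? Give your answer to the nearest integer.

16

z = ln(19/7) / ln(31.98/1.922) = 0.9985 / 2.8117 = 0.3551
c = 7 / 1.922^0.3551 = 7 / 1.261 = 5.55
S₃ = 5.55 × 21.17^0.3551 = 5.55 × 2.957 ≈ 16.41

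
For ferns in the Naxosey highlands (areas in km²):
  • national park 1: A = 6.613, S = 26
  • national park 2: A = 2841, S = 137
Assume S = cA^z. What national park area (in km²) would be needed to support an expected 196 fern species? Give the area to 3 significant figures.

10500 km²

z = ln(137/26) / ln(2841/6.613) = 1.6619 / 6.0629 = 0.2741
c = 26 / 6.613^0.2741 = 26 / 1.678 = 15.49
A = (196/15.49)^(1/0.2741) ⇒ ln A = ln(12.65)/0.2741 = 9.2585
A = e^9.2585 ≈ 10493 km²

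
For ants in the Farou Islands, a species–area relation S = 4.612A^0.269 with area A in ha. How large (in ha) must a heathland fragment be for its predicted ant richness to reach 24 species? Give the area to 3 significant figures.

24 = 4.612 × A^0.269  ⇒  A^0.269 = 24/4.612 = 5.204
ln A = ln(5.204) / 0.269 = 1.6494 / 0.269 = 6.1316
A = e^6.1316 ≈ 460.2 ha

460 ha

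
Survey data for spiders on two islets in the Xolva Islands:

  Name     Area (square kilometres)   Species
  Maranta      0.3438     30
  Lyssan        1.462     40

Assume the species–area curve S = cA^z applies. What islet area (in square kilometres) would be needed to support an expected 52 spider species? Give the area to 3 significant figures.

5.47 square kilometres

z = ln(40/30) / ln(1.462/0.3438) = 0.2877 / 1.4475 = 0.1987
c = 30 / 0.3438^0.1987 = 30 / 0.8088 = 37.09
A = (52/37.09)^(1/0.1987) ⇒ ln A = ln(1.402)/0.1987 = 1.6999
A = e^1.6999 ≈ 5.473 square kilometres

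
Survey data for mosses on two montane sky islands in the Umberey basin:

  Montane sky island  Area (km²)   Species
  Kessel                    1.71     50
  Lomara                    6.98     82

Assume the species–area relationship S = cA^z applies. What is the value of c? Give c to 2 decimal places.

z = ln(S₂/S₁) / ln(A₂/A₁) = ln(82/50) / ln(6.98/1.71) = 0.4947 / 1.4066 = 0.3517
c = S₁ / A₁^z = 50 / 1.71^0.3517 = 50 / 1.208 = 41.4

41.40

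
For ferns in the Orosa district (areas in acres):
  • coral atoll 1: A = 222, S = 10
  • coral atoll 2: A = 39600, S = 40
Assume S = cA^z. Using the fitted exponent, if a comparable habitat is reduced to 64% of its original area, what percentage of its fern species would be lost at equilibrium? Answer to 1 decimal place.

z = ln(40/10) / ln(39600/222) = 1.3863 / 5.1839 = 0.2674
S_new/S_old = (A_new/A_old)^z = 0.64^0.2674 = exp(0.2674 × -0.4463) = 0.8875
Fraction lost = 1 − 0.8875 = 0.1125

11.3%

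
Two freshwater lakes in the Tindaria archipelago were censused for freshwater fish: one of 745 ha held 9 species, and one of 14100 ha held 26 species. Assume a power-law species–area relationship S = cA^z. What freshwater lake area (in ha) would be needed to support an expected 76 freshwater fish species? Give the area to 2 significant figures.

280000 ha

z = ln(26/9) / ln(14100/745) = 1.0609 / 2.9405 = 0.3608
c = 9 / 745^0.3608 = 9 / 10.87 = 0.828
A = (76/0.828)^(1/0.3608) ⇒ ln A = ln(91.78)/0.3608 = 12.5271
A = e^12.5271 ≈ 275705 ha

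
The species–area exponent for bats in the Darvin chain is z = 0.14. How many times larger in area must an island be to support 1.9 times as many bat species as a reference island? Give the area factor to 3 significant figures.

(A₂/A₁)^0.14 = 1.9, so A₂/A₁ = 1.9^(1/0.14) = 1.9^7.143
ln(A₂/A₁) = ln 1.9 / 0.14 = 0.6419 / 0.14 = 4.5847
A₂/A₁ = e^4.5847 ≈ 97.97

98.0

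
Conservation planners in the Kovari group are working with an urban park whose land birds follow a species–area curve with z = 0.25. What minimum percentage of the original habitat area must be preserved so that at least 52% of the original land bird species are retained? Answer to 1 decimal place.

7.3%

Need (A_new/A_old)^0.25 = 0.52, so A_new/A_old = 0.52^(1/0.25) = 0.52^4
ln(A_new/A_old) = ln 0.52 / 0.25 = -0.6539 / 0.25 = -2.6157
A_new/A_old = e^-2.6157 ≈ 0.07312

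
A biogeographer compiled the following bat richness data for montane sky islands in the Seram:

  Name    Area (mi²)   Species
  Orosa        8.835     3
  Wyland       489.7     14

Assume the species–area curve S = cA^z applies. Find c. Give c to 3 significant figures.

z = ln(S₂/S₁) / ln(A₂/A₁) = ln(14/3) / ln(489.7/8.835) = 1.5404 / 4.0151 = 0.3837
c = S₁ / A₁^z = 3 / 8.835^0.3837 = 3 / 2.307 = 1.3

1.30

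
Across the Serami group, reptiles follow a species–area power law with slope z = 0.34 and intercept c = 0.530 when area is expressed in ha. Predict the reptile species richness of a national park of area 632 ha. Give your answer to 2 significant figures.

4.7

S = 0.53 × 632^0.34
ln S = ln 0.53 + 0.34 × ln 632 = -0.6349 + 0.34 × 6.4489 = 1.5577
S = e^1.5577 ≈ 4.748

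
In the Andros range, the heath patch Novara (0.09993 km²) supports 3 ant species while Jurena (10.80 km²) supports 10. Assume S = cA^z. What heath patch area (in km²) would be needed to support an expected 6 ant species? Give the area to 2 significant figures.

z = ln(10/3) / ln(10.8/0.09993) = 1.2040 / 4.6828 = 0.2571
c = 3 / 0.09993^0.2571 = 3 / 0.5531 = 5.424
A = (6/5.424)^(1/0.2571) ⇒ ln A = ln(1.106)/0.2571 = 0.3927
A = e^0.3927 ≈ 1.481 km²

1.5 km²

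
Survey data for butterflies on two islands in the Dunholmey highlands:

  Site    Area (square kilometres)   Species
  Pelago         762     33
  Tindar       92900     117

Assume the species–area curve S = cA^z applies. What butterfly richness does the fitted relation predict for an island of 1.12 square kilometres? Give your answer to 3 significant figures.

z = ln(117/33) / ln(92900/762) = 1.2657 / 4.8033 = 0.2635
c = 33 / 762^0.2635 = 33 / 5.746 = 5.743
S₃ = 5.743 × 1.12^0.2635 = 5.743 × 1.03 ≈ 5.917

5.92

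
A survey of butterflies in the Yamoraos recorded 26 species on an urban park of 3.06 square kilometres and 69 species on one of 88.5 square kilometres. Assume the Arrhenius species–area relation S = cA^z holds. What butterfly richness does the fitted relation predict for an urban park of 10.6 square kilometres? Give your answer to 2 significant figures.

37

z = ln(69/26) / ln(88.5/3.06) = 0.9760 / 3.3646 = 0.2901
c = 26 / 3.06^0.2901 = 26 / 1.383 = 18.8
S₃ = 18.8 × 10.6^0.2901 = 18.8 × 1.983 ≈ 37.28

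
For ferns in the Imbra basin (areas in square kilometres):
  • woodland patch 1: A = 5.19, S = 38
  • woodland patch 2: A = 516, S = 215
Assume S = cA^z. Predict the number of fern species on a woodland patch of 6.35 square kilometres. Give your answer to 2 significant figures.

z = ln(215/38) / ln(516/5.19) = 1.7331 / 4.5994 = 0.3768
c = 38 / 5.19^0.3768 = 38 / 1.86 = 20.43
S₃ = 20.43 × 6.35^0.3768 = 20.43 × 2.007 ≈ 41

41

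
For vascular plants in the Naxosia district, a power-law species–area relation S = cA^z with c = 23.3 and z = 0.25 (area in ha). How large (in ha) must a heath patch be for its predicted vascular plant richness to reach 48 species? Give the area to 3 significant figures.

18.0 ha

48 = 23.3 × A^0.25  ⇒  A^0.25 = 48/23.3 = 2.06
ln A = ln(2.06) / 0.25 = 0.7227 / 0.25 = 2.8910
A = e^2.8910 ≈ 18.01 ha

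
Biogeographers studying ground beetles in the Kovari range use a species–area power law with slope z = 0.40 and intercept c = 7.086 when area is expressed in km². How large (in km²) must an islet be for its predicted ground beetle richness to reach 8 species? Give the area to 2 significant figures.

8 = 7.086 × A^0.4  ⇒  A^0.4 = 8/7.086 = 1.129
ln A = ln(1.129) / 0.4 = 0.1213 / 0.4 = 0.3033
A = e^0.3033 ≈ 1.354 km²

1.4 km²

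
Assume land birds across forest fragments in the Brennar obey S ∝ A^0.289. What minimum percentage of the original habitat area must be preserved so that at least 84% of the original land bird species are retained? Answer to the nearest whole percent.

Need (A_new/A_old)^0.289 = 0.84, so A_new/A_old = 0.84^(1/0.289) = 0.84^3.46
ln(A_new/A_old) = ln 0.84 / 0.289 = -0.1744 / 0.289 = -0.6033
A_new/A_old = e^-0.6033 ≈ 0.547

55%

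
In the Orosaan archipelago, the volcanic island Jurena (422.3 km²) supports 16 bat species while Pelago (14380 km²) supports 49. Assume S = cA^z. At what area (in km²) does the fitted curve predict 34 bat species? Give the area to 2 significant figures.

4500 km²

z = ln(49/16) / ln(14380/422.3) = 1.1192 / 3.5279 = 0.3173
c = 16 / 422.3^0.3173 = 16 / 6.807 = 2.35
A = (34/2.35)^(1/0.3173) ⇒ ln A = ln(14.47)/0.3173 = 8.4216
A = e^8.4216 ≈ 4544 km²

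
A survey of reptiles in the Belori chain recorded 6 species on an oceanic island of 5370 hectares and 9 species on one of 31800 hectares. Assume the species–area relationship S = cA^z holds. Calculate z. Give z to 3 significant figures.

0.228

Taking logs: ln S = ln c + z ln A, so z = (ln S₂ − ln S₁)/(ln A₂ − ln A₁).
z = ln(9/6) / ln(31800/5370) = ln(1.5) / ln(5.922) = 0.4055 / 1.7786 = 0.2280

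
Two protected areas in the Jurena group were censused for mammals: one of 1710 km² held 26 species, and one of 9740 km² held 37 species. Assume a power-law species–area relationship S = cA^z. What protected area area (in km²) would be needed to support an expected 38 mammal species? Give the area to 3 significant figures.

z = ln(37/26) / ln(9740/1710) = 0.3528 / 1.7397 = 0.2028
c = 26 / 1710^0.2028 = 26 / 4.525 = 5.745
A = (38/5.745)^(1/0.2028) ⇒ ln A = ln(6.614)/0.2028 = 9.3155
A = e^9.3155 ≈ 11109 km²

11100 km²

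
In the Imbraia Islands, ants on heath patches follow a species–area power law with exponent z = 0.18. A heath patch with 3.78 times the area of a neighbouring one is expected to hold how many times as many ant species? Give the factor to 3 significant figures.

1.27

S₂/S₁ = (A₂/A₁)^z = 3.78^0.18
ln(S₂/S₁) = 0.18 × ln 3.78 = 0.18 × 1.3297 = 0.2394
S₂/S₁ = e^0.2394 ≈ 1.27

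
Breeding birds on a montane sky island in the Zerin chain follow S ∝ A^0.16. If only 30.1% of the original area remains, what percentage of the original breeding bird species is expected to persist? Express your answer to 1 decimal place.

82.5%

S_new/S_old = (A_new/A_old)^z = 0.301^0.16
= exp(0.16 × ln 0.301) = exp(0.16 × -1.2006) = exp(-0.1921) ≈ 0.8252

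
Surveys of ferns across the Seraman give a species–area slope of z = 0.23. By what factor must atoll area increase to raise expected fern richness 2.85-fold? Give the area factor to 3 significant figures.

95.0

(A₂/A₁)^0.23 = 2.85, so A₂/A₁ = 2.85^(1/0.23) = 2.85^4.348
ln(A₂/A₁) = ln 2.85 / 0.23 = 1.0473 / 0.23 = 4.5536
A₂/A₁ = e^4.5536 ≈ 94.97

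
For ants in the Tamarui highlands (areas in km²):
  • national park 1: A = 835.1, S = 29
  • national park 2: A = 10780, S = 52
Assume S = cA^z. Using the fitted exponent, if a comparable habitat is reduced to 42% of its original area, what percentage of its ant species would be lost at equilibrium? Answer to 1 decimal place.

z = ln(52/29) / ln(10780/835.1) = 0.5839 / 2.5579 = 0.2283
S_new/S_old = (A_new/A_old)^z = 0.42^0.2283 = exp(0.2283 × -0.8675) = 0.8203
Fraction lost = 1 − 0.8203 = 0.1797

18.0%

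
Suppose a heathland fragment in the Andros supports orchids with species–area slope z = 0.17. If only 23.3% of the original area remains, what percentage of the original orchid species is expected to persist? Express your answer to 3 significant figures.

S_new/S_old = (A_new/A_old)^z = 0.233^0.17
= exp(0.17 × ln 0.233) = exp(0.17 × -1.4567) = exp(-0.2476) ≈ 0.7806

78.1%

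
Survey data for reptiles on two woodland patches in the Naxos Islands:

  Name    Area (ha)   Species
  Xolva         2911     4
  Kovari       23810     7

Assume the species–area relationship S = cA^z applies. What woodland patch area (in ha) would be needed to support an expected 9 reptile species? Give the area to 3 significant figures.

z = ln(7/4) / ln(23810/2911) = 0.5596 / 2.1016 = 0.2663
c = 4 / 2911^0.2663 = 4 / 8.364 = 0.4783
A = (9/0.4783)^(1/0.2663) ⇒ ln A = ln(18.82)/0.2663 = 11.0217
A = e^11.0217 ≈ 61185 ha

61200 ha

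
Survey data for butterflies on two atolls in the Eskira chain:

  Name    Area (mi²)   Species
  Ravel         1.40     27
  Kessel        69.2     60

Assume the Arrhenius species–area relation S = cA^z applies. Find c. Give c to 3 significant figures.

25.2

z = ln(S₂/S₁) / ln(A₂/A₁) = ln(60/27) / ln(69.2/1.4) = 0.7985 / 3.9005 = 0.2047
c = S₁ / A₁^z = 27 / 1.4^0.2047 = 27 / 1.071 = 25.2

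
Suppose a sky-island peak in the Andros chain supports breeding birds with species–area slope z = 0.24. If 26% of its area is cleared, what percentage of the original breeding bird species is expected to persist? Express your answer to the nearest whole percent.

93%

S_new/S_old = (A_new/A_old)^z = 0.74^0.24
= exp(0.24 × ln 0.74) = exp(0.24 × -0.3011) = exp(-0.0723) ≈ 0.9303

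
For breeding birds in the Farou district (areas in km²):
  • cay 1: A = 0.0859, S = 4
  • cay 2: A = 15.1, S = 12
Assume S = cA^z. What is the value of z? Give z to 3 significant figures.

0.213

Taking logs: ln S = ln c + z ln A, so z = (ln S₂ − ln S₁)/(ln A₂ − ln A₁).
z = ln(12/4) / ln(15.1/0.0859) = ln(3) / ln(175.8) = 1.0986 / 5.1693 = 0.2125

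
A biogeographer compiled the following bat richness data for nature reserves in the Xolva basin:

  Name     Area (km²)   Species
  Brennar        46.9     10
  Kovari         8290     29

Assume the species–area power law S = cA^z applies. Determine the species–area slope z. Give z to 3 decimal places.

0.206

Taking logs: ln S = ln c + z ln A, so z = (ln S₂ − ln S₁)/(ln A₂ − ln A₁).
z = ln(29/10) / ln(8290/46.9) = ln(2.9) / ln(176.8) = 1.0647 / 5.1748 = 0.2057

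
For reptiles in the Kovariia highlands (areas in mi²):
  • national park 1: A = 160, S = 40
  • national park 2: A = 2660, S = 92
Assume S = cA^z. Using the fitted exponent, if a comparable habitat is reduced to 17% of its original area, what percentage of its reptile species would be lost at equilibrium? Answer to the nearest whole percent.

41%

z = ln(92/40) / ln(2660/160) = 0.8329 / 2.8109 = 0.2963
S_new/S_old = (A_new/A_old)^z = 0.17^0.2963 = exp(0.2963 × -1.7720) = 0.5915
Fraction lost = 1 − 0.5915 = 0.4085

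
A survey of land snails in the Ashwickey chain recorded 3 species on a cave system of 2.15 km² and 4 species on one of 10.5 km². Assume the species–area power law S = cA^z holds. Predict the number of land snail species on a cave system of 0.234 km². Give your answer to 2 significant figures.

z = ln(4/3) / ln(10.5/2.15) = 0.2877 / 1.5859 = 0.1814
c = 3 / 2.15^0.1814 = 3 / 1.149 = 2.611
S₃ = 2.611 × 0.234^0.1814 = 2.611 × 0.7684 ≈ 2.006

2.0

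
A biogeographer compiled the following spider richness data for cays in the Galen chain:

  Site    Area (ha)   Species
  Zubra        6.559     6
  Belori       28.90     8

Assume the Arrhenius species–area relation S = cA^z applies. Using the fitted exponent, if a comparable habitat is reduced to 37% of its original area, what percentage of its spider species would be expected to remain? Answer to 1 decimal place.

z = ln(8/6) / ln(28.9/6.559) = 0.2877 / 1.4830 = 0.1940
S_new/S_old = (A_new/A_old)^z = 0.37^0.1940 = exp(0.1940 × -0.9943) = 0.8246

82.5%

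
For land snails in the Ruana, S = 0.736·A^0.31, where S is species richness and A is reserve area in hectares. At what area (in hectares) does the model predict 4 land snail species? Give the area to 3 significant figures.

235 hectares

4 = 0.736 × A^0.31  ⇒  A^0.31 = 4/0.736 = 5.435
ln A = ln(5.435) / 0.31 = 1.6928 / 0.31 = 5.4607
A = e^5.4607 ≈ 235.3 hectares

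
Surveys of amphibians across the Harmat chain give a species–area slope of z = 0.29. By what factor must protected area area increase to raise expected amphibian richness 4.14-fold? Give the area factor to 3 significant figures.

134

(A₂/A₁)^0.29 = 4.14, so A₂/A₁ = 4.14^(1/0.29) = 4.14^3.448
ln(A₂/A₁) = ln 4.14 / 0.29 = 1.4207 / 0.29 = 4.8990
A₂/A₁ = e^4.8990 ≈ 134.1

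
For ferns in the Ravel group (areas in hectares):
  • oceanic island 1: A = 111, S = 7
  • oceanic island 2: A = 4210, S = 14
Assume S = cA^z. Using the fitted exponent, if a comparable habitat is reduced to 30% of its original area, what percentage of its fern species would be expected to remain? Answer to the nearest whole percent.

z = ln(14/7) / ln(4210/111) = 0.6931 / 3.6357 = 0.1907
S_new/S_old = (A_new/A_old)^z = 0.3^0.1907 = exp(0.1907 × -1.2040) = 0.7949

79%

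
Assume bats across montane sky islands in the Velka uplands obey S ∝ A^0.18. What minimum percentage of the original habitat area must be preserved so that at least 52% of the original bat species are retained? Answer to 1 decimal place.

2.6%

Need (A_new/A_old)^0.18 = 0.52, so A_new/A_old = 0.52^(1/0.18) = 0.52^5.556
ln(A_new/A_old) = ln 0.52 / 0.18 = -0.6539 / 0.18 = -3.6329
A_new/A_old = e^-3.6329 ≈ 0.02644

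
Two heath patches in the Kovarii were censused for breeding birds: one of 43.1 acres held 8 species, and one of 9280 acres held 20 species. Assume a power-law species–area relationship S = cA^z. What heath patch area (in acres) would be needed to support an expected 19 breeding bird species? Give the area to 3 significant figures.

6870 acres

z = ln(20/8) / ln(9280/43.1) = 0.9163 / 5.3721 = 0.1706
c = 8 / 43.1^0.1706 = 8 / 1.9 = 4.21
A = (19/4.21)^(1/0.1706) ⇒ ln A = ln(4.513)/0.1706 = 8.8349
A = e^8.8349 ≈ 6870 acres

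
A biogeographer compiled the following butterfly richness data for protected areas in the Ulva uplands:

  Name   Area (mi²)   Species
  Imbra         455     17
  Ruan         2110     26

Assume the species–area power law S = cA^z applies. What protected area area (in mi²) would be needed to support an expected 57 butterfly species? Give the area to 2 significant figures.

z = ln(26/17) / ln(2110/455) = 0.4249 / 1.5341 = 0.2770
c = 17 / 455^0.2770 = 17 / 5.447 = 3.121
A = (57/3.121)^(1/0.2770) ⇒ ln A = ln(18.26)/0.2770 = 10.4887
A = e^10.4887 ≈ 35908 mi²

36000 mi²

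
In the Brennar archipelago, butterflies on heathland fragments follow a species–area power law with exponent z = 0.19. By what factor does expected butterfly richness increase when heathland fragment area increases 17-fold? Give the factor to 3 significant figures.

S₂/S₁ = (A₂/A₁)^z = 17^0.19
ln(S₂/S₁) = 0.19 × ln 17 = 0.19 × 2.8332 = 0.5383
S₂/S₁ = e^0.5383 ≈ 1.713

1.71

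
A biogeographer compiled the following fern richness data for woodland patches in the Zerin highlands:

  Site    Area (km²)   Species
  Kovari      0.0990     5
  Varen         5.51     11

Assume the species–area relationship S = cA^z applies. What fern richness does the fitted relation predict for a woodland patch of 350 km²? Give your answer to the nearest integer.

25

z = ln(11/5) / ln(5.51/0.099) = 0.7885 / 4.0192 = 0.1962
c = 5 / 0.099^0.1962 = 5 / 0.6353 = 7.87
S₃ = 7.87 × 350^0.1962 = 7.87 × 3.156 ≈ 24.84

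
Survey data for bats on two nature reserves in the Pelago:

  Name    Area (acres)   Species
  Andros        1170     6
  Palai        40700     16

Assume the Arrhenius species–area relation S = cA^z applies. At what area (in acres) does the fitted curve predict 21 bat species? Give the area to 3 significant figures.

109000 acres

z = ln(16/6) / ln(40700/1170) = 0.9808 / 3.5492 = 0.2764
c = 6 / 1170^0.2764 = 6 / 7.045 = 0.8516
A = (21/0.8516)^(1/0.2764) ⇒ ln A = ln(24.66)/0.2764 = 11.5980
A = e^11.5980 ≈ 108880 acres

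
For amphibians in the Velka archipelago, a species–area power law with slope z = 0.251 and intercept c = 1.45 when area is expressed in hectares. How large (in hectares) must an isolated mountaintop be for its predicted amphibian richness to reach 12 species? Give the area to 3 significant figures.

12 = 1.45 × A^0.251  ⇒  A^0.251 = 12/1.45 = 8.276
ln A = ln(8.276) / 0.251 = 2.1133 / 0.251 = 8.4197
A = e^8.4197 ≈ 4536 hectares

4540 hectares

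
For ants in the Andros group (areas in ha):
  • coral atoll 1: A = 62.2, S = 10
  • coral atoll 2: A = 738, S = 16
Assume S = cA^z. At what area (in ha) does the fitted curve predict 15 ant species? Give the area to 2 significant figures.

z = ln(16/10) / ln(738/62.2) = 0.4700 / 2.4736 = 0.1900
c = 10 / 62.2^0.1900 = 10 / 2.192 = 4.562
A = (15/4.562)^(1/0.1900) ⇒ ln A = ln(3.288)/0.1900 = 6.2643
A = e^6.2643 ≈ 525.5 ha

530 ha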